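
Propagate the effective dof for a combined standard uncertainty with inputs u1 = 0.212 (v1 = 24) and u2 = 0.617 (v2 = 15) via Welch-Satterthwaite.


uc = sqrt(u1^2 + u2^2) = sqrt(0.212^2 + 0.617^2) = 0.65240555
v_eff = uc^4 / (u1^4/v1 + u2^4/v2)
= 0.65240555^4 / (0.212^4/24 + 0.617^4/15)
= 0.18116345 / 0.0097457728
v_eff = 18.5889

18.5889


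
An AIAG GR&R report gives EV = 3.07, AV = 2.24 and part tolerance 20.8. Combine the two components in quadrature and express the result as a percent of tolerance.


GRR = sqrt(EV^2 + AV^2) = sqrt(3.07^2 + 2.24^2) = 3.8003289
%GRR = GRR / tol * 100 = 3.8003289 / 20.8 * 100
%GRR = 18.2708

18.2708


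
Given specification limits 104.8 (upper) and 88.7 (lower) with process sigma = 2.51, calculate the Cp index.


Cp = (USL - LSL) / (6 * sigma)
= (104.8 - 88.7) / (6 * 2.51)
= 16.1000 / 15.0600
= 1.0691

1.0691


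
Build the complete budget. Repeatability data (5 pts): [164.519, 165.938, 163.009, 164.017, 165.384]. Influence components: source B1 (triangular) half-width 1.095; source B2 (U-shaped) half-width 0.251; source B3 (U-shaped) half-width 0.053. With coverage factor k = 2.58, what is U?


mean = (164.519 + 165.938 + 163.009 + 164.017 + 165.384) / 5 = 164.5734
s = sqrt(sum((x - mean)^2)/(n-1)) = 1.1488139
u_A = s / sqrt(n) = 1.1488139 / sqrt(5) = 0.51376519
u_B1 = 1.095 / sqrt(6) = 0.44703188
u_B2 = 0.251 / sqrt(2) = 0.1774838
u_B3 = 0.053 / sqrt(2) = 0.037476659
uc = sqrt(0.51376519^2 + 0.44703188^2 + 0.1774838^2 + 0.037476659^2) = 0.70476746
U = k * uc = 2.58 * 0.70476746
U = 1.8183

1.8183


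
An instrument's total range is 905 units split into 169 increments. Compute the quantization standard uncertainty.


resolution = range / divisions
resolution = 905 / 169 = 5.3550296
u_res = resolution / (2*sqrt(3))
u_res = 5.3550296 / 3.4641016
u_res = 1.5459

1.5459


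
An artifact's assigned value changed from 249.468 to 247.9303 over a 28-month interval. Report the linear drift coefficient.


rate = (v2 - v1) / months
= (247.9303 - 249.468) / 28
= -1.5377 / 28
= -0.0549

-0.0549


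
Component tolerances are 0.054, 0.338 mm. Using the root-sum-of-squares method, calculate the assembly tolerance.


RSS = sqrt(0.054^2 + 0.338^2)
= sqrt(0.11716)
= 0.3423

0.3423


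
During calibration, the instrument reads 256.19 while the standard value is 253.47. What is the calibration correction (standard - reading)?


Correction = standard - reading
= 253.47 - 256.19
= -2.7200

-2.7200


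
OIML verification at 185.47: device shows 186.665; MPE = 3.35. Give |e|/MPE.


e = indication - reference = 186.665 - 185.47 = 1.1950
|e| = 1.1950
ratio = |e| / MPE = 1.1950 / 3.35
ratio = 0.3567

0.3567


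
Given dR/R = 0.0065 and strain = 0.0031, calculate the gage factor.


GF = (dR/R) / epsilon
= 0.0065 / 0.0031
= 2.0968

2.0968


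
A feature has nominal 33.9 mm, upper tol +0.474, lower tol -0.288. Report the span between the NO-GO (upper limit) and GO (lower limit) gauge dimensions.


GO = nominal - lower_tol (smallest hole = maximum material condition)
GO = 33.9 - 0.288 = 33.612
NO-GO = nominal + upper_tol (largest hole = least material condition)
NO-GO = 33.9 + 0.474 = 34.374
spread = NO-GO - GO = 34.374 - 33.612 = 0.7620

0.7620


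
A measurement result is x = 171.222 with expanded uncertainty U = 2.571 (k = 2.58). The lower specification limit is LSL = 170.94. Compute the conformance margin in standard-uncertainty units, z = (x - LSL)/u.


u = U / k = 2.571 / 2.58 = 0.99651163
margin = |LSL - x| = |170.94 - 171.222| = 0.282
z = margin / u = 0.282 / 0.99651163
z = 0.2830

0.2830


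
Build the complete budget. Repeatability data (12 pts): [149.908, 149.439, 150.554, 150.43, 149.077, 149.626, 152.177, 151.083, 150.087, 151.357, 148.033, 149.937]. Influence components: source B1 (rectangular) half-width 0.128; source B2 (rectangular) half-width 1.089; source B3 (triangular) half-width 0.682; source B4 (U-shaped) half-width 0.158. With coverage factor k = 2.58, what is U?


mean = (149.908 + 149.439 + 150.554 + 150.43 + 149.077 + 149.626 + 152.177 + 151.083 + 150.087 + 151.357 + 148.033 + 149.937) / 12 = 150.1423333
s = sqrt(sum((x - mean)^2)/(n-1)) = 1.0953619
u_A = s / sqrt(n) = 1.0953619 / sqrt(12) = 0.31620374
u_B1 = 0.128 / sqrt(3) = 0.073900834
u_B2 = 1.089 / sqrt(3) = 0.62873444
u_B3 = 0.682 / sqrt(6) = 0.27842533
u_B4 = 0.158 / sqrt(2) = 0.11172287
uc = sqrt(0.31620374^2 + 0.073900834^2 + 0.62873444^2 + 0.27842533^2 + 0.11172287^2) = 0.7686064
U = k * uc = 2.58 * 0.7686064
U = 1.9830

1.9830


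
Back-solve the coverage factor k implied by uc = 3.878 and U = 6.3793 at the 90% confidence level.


k = U / uc
k = 6.3793 / 3.878
k = 1.645

1.645


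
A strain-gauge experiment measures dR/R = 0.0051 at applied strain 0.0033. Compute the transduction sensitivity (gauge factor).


GF = (dR/R) / epsilon
= 0.0051 / 0.0033
= 1.5455

1.5455


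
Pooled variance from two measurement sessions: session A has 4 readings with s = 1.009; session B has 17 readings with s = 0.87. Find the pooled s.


s_p = sqrt(((n1-1)*s1^2 + (n2-1)*s2^2) / (n1+n2-2))
numerator = (4-1)*1.009^2 + (17-1)*0.87^2 = 3.054243 + 12.1104 = 15.164643
denominator = 4 + 17 - 2 = 19
s_p^2 = 15.164643 / 19 = 0.79813911
s_p = sqrt(0.79813911) = 0.8934

0.8934


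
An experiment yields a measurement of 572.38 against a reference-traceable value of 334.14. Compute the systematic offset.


Systematic error = measured - true
= 572.38 - 334.14
= 238.2400

238.2400


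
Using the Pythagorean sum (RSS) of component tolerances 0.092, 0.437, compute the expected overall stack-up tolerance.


RSS = sqrt(0.092^2 + 0.437^2)
= sqrt(0.199433)
= 0.4466

0.4466


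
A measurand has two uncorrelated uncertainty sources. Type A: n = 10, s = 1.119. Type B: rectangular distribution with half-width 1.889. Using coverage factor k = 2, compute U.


u_A = s / sqrt(n) = 1.119 / sqrt(10) = 0.35385887
u_B = half_width / sqrt(3) = 1.889 / sqrt(3) = 1.0906147
uc = sqrt(u_A^2 + u_B^2) = sqrt(0.35385887^2 + 1.0906147^2) = 1.1465847
U = k * uc = 2 * 1.1465847
U = 2.2932

2.2932


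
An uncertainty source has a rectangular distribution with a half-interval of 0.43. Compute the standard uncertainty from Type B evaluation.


u_B = half_width / sqrt(3)
u_B = 0.43 / 1.7320508
u_B = 0.2483

0.2483


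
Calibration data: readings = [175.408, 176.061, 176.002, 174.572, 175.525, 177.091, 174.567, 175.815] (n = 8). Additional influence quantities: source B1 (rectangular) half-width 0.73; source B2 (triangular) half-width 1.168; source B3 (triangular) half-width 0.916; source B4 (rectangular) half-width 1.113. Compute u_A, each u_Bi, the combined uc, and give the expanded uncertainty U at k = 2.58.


mean = (175.408 + 176.061 + 176.002 + 174.572 + 175.525 + 177.091 + 174.567 + 175.815) / 8 = 175.630125
s = sqrt(sum((x - mean)^2)/(n-1)) = 0.82829712
u_A = s / sqrt(n) = 0.82829712 / sqrt(8) = 0.29284726
u_B1 = 0.73 / sqrt(3) = 0.4214657
u_B2 = 1.168 / sqrt(6) = 0.476834
u_B3 = 0.916 / sqrt(6) = 0.37395543
u_B4 = 1.113 / sqrt(3) = 0.64259085
uc = sqrt(0.29284726^2 + 0.4214657^2 + 0.476834^2 + 0.37395543^2 + 0.64259085^2) = 1.0215328
U = k * uc = 2.58 * 1.0215328
U = 2.6356

2.6356


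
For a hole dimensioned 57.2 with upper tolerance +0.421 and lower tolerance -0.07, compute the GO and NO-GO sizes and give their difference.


GO = nominal - lower_tol (smallest hole = maximum material condition)
GO = 57.2 - 0.07 = 57.13
NO-GO = nominal + upper_tol (largest hole = least material condition)
NO-GO = 57.2 + 0.421 = 57.621
spread = NO-GO - GO = 57.621 - 57.13 = 0.4910

0.4910


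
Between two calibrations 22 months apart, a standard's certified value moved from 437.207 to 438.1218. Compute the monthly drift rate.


rate = (v2 - v1) / months
= (438.1218 - 437.207) / 22
= 0.9148 / 22
= 0.0416

0.0416


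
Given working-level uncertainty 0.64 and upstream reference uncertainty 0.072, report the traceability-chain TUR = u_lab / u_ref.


TUR = u_lab / u_ref
= 0.64 / 0.072
= 8.8889

8.8889


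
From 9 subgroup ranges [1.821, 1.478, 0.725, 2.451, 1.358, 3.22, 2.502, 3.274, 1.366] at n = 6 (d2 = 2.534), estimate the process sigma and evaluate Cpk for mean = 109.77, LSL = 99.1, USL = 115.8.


R_bar = (1.821 + 1.478 + 0.725 + 2.451 + 1.358 + 3.22 + 2.502 + 3.274 + 1.366) / 9 = 2.0216667
sigma = R_bar / d2 = 2.0216667 / 2.534 = 0.79781638
Cp = (USL - LSL)/(6*sigma) = (115.8 - 99.1)/(6*0.79781638) = 3.4887
Cpu = (115.8 - 109.77)/(3*0.79781638) = 2.5194
Cpl = (109.77 - 99.1)/(3*0.79781638) = 4.4580
Cpk = min(Cpu, Cpl) = 2.5194

2.5194


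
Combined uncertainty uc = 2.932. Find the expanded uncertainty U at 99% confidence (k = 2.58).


U = k * uc
U = 2.58 * 2.932
U = 7.5646

7.5646


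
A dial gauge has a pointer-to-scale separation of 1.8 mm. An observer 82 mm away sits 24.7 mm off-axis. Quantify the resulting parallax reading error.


error = h * offset / d
= 1.8 * 24.7 / 82
= 0.5422

0.5422


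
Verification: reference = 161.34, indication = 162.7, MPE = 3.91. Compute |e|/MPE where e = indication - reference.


e = indication - reference = 162.7 - 161.34 = 1.3600
|e| = 1.3600
ratio = |e| / MPE = 1.3600 / 3.91
ratio = 0.3478

0.3478


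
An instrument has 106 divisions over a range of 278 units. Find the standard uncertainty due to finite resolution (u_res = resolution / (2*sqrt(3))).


resolution = range / divisions
resolution = 278 / 106 = 2.6226415
u_res = resolution / (2*sqrt(3))
u_res = 2.6226415 / 3.4641016
u_res = 0.7571

0.7571


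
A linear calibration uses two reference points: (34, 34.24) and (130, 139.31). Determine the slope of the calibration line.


slope = (y2 - y1) / (x2 - x1)
= (139.31 - 34.24) / (130 - 34)
= 105.0700 / 96
= 1.0945

1.0945


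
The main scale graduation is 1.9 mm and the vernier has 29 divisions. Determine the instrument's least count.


LC = MSD / n_div
= 1.9 / 29
= 0.0655

0.0655


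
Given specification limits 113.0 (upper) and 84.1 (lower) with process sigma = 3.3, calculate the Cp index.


Cp = (USL - LSL) / (6 * sigma)
= (113.0 - 84.1) / (6 * 3.3)
= 28.9000 / 19.8000
= 1.4596

1.4596


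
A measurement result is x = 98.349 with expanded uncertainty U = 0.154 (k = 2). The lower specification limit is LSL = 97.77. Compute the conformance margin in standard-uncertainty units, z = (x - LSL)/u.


u = U / k = 0.154 / 2 = 0.077
margin = |LSL - x| = |97.77 - 98.349| = 0.579
z = margin / u = 0.579 / 0.077
z = 7.5195

7.5195


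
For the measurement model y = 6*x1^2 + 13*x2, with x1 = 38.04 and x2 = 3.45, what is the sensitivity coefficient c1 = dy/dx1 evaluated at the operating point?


y = 6*x1^2 + 13*x2
dy/dx1 = 2*6*x1
Evaluate at x1 = 38.04: c1 = 12 * 38.04
c1 = 456.4800

456.4800


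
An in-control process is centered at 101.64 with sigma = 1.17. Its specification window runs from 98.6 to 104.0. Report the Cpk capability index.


Cpu = (USL - mean) / (3*sigma) = (104.0 - 101.64) / (3*1.17) = 0.6724
Cpl = (mean - LSL) / (3*sigma) = (101.64 - 98.6) / (3*1.17) = 0.8661
Cpk = min(Cpu, Cpl) = 0.6724

0.6724


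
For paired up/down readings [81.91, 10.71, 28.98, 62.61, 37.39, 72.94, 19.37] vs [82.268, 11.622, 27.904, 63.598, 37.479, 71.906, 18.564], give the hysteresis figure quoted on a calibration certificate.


|81.91 - 82.268| = 0.3580
|10.71 - 11.622| = 0.9120
|28.98 - 27.904| = 1.0760
|62.61 - 63.598| = 0.9880
|37.39 - 37.479| = 0.0890
|72.94 - 71.906| = 1.0340
|19.37 - 18.564| = 0.8060
hysteresis = max(diffs) = 1.0760

1.0760


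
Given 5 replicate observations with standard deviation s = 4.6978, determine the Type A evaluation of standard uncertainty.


u_A = s / sqrt(n)
u_A = 4.6978 / sqrt(5)
u_A = 4.6978 / 2.236068
u_A = 2.1009

2.1009


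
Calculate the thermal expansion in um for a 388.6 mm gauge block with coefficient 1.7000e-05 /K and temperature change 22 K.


dL = L * alpha * dT
= 388.6 * 1.7000e-05 * 22
= 0.1453364 mm
dL_um = 0.1453364 * 1000 = 145.3364 um

145.3364


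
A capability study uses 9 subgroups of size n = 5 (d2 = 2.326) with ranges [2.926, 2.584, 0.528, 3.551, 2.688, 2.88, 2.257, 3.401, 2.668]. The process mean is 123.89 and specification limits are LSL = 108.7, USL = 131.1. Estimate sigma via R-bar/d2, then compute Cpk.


R_bar = (2.926 + 2.584 + 0.528 + 3.551 + 2.688 + 2.88 + 2.257 + 3.401 + 2.668) / 9 = 2.6092222
sigma = R_bar / d2 = 2.6092222 / 2.326 = 1.1217636
Cp = (USL - LSL)/(6*sigma) = (131.1 - 108.7)/(6*1.1217636) = 3.3281
Cpu = (131.1 - 123.89)/(3*1.1217636) = 2.1425
Cpl = (123.89 - 108.7)/(3*1.1217636) = 4.5137
Cpk = min(Cpu, Cpl) = 2.1425

2.1425


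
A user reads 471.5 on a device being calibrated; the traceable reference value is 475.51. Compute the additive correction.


Correction = standard - reading
= 475.51 - 471.5
= 4.0100

4.0100


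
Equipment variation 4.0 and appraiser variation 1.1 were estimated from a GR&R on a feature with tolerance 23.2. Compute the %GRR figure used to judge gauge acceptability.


GRR = sqrt(EV^2 + AV^2) = sqrt(4.0^2 + 1.1^2) = 4.1484937
%GRR = GRR / tol * 100 = 4.1484937 / 23.2 * 100
%GRR = 17.8814

17.8814


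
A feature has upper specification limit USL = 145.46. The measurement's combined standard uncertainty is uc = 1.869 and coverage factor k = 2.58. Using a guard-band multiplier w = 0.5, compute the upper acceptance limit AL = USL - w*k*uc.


U = k * uc = 2.58 * 1.869 = 4.82202
guard band g = w * U = 0.5 * 4.82202 = 2.41101
AL = USL - g = 145.46 - 2.41101
AL = 143.0490

143.0490


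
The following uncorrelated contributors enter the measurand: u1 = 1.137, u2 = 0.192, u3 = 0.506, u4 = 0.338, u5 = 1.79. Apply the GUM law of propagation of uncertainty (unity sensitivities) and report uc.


uc = sqrt(1.137^2 + 0.192^2 + 0.506^2 + 0.338^2 + 1.79^2)
uc = sqrt(4.904013)
uc = 2.2145

2.2145


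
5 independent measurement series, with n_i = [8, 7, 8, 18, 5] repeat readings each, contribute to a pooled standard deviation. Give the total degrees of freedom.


nu = sum_i (n_i - 1)
nu = ((8 - 1) + (7 - 1) + (8 - 1) + (18 - 1) + (5 - 1))
nu = 7 + 6 + 7 + 17 + 4
nu = 41

41


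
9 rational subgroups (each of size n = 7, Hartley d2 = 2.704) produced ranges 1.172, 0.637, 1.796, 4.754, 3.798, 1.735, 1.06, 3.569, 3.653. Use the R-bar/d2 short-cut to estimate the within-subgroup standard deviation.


R_bar = (1.172 + 0.637 + 1.796 + 4.754 + 3.798 + 1.735 + 1.06 + 3.569 + 3.653) / 9
R_bar = 22.174 / 9 = 2.4637778
sigma_hat = R_bar / d2 = 2.4637778 / 2.704 = 0.9112

0.9112


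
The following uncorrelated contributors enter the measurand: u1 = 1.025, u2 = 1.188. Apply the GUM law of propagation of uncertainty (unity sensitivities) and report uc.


uc = sqrt(1.025^2 + 1.188^2)
uc = sqrt(2.461969)
uc = 1.5691

1.5691


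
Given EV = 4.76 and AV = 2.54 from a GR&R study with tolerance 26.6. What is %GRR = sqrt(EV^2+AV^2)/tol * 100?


GRR = sqrt(EV^2 + AV^2) = sqrt(4.76^2 + 2.54^2) = 5.3952942
%GRR = GRR / tol * 100 = 5.3952942 / 26.6 * 100
%GRR = 20.2831

20.2831


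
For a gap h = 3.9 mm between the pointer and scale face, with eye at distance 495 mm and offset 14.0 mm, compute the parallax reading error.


error = h * offset / d
= 3.9 * 14.0 / 495
= 0.1103

0.1103


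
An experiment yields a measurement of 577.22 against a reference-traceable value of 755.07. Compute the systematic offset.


Systematic error = measured - true
= 577.22 - 755.07
= -177.8500

-177.8500


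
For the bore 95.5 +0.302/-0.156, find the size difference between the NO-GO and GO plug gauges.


GO = nominal - lower_tol (smallest hole = maximum material condition)
GO = 95.5 - 0.156 = 95.344
NO-GO = nominal + upper_tol (largest hole = least material condition)
NO-GO = 95.5 + 0.302 = 95.802
spread = NO-GO - GO = 95.802 - 95.344 = 0.4580

0.4580


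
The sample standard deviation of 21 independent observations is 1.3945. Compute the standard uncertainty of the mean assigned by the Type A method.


u_A = s / sqrt(n)
u_A = 1.3945 / sqrt(21)
u_A = 1.3945 / 4.5825757
u_A = 0.3043

0.3043


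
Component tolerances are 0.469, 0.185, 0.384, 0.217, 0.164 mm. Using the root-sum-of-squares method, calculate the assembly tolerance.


RSS = sqrt(0.469^2 + 0.185^2 + 0.384^2 + 0.217^2 + 0.164^2)
= sqrt(0.475627)
= 0.6897

0.6897


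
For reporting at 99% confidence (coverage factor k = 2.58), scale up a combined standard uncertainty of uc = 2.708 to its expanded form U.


U = k * uc
U = 2.58 * 2.708
U = 6.9866

6.9866


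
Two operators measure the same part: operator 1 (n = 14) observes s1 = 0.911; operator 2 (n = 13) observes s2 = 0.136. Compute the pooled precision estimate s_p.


s_p = sqrt(((n1-1)*s1^2 + (n2-1)*s2^2) / (n1+n2-2))
numerator = (14-1)*0.911^2 + (13-1)*0.136^2 = 10.788973 + 0.221952 = 11.010925
denominator = 14 + 13 - 2 = 25
s_p^2 = 11.010925 / 25 = 0.440437
s_p = sqrt(0.440437) = 0.6637

0.6637


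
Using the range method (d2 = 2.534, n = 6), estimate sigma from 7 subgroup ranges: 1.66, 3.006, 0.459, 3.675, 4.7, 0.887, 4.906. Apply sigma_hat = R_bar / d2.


R_bar = (1.66 + 3.006 + 0.459 + 3.675 + 4.7 + 0.887 + 4.906) / 7
R_bar = 19.293 / 7 = 2.7561429
sigma_hat = R_bar / d2 = 2.7561429 / 2.534 = 1.0877

1.0877


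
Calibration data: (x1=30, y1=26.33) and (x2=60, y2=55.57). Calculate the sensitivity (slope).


slope = (y2 - y1) / (x2 - x1)
= (55.57 - 26.33) / (60 - 30)
= 29.2400 / 30
= 0.9747

0.9747


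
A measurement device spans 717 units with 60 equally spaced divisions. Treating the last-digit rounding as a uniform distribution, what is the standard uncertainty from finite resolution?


resolution = range / divisions
resolution = 717 / 60 = 11.95
u_res = resolution / (2*sqrt(3))
u_res = 11.95 / 3.4641016
u_res = 3.4497

3.4497


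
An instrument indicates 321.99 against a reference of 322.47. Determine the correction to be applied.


Correction = standard - reading
= 322.47 - 321.99
= 0.4800

0.4800


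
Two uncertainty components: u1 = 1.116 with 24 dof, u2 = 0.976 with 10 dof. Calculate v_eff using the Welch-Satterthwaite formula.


uc = sqrt(u1^2 + u2^2) = sqrt(1.116^2 + 0.976^2) = 1.4825761
v_eff = uc^4 / (u1^4/v1 + u2^4/v2)
= 1.4825761^4 / (1.116^4/24 + 0.976^4/10)
= 4.8313442 / 0.1553718
v_eff = 31.0954

31.0954


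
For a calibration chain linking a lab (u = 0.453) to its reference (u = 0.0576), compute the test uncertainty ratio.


TUR = u_lab / u_ref
= 0.453 / 0.0576
= 7.8646

7.8646


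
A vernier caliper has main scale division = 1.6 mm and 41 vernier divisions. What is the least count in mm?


LC = MSD / n_div
= 1.6 / 41
= 0.0390

0.0390


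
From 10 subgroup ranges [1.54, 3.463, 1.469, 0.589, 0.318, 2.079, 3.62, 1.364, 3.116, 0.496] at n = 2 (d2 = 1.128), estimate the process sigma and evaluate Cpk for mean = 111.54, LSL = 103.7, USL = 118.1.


R_bar = (1.54 + 3.463 + 1.469 + 0.589 + 0.318 + 2.079 + 3.62 + 1.364 + 3.116 + 0.496) / 10 = 1.8054
sigma = R_bar / d2 = 1.8054 / 1.128 = 1.6005319
Cp = (USL - LSL)/(6*sigma) = (118.1 - 103.7)/(6*1.6005319) = 1.4995
Cpu = (118.1 - 111.54)/(3*1.6005319) = 1.3662
Cpl = (111.54 - 103.7)/(3*1.6005319) = 1.6328
Cpk = min(Cpu, Cpl) = 1.3662

1.3662


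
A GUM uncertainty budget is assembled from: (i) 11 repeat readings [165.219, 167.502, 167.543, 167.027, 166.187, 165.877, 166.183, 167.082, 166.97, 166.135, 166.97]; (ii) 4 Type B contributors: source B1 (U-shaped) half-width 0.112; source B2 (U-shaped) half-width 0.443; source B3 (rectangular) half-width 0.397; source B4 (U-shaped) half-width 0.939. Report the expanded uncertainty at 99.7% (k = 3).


mean = (165.219 + 167.502 + 167.543 + 167.027 + 166.187 + 165.877 + 166.183 + 167.082 + 166.97 + 166.135 + 166.97) / 11 = 166.6086364
s = sqrt(sum((x - mean)^2)/(n-1)) = 0.73355699
u_A = s / sqrt(n) = 0.73355699 / sqrt(11) = 0.22117575
u_B1 = 0.112 / sqrt(2) = 0.079195959
u_B2 = 0.443 / sqrt(2) = 0.3132483
u_B3 = 0.397 / sqrt(3) = 0.22920806
u_B4 = 0.939 / sqrt(2) = 0.66397327
uc = sqrt(0.22117575^2 + 0.079195959^2 + 0.3132483^2 + 0.22920806^2 + 0.66397327^2) = 0.80418409
U = k * uc = 3 * 0.80418409
U = 2.4126

2.4126


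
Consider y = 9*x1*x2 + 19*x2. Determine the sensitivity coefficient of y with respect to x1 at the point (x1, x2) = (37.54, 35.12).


y = 9*x1*x2 + 19*x2
dy/dx1 = 9*x2
Evaluate at x2 = 35.12: c1 = 9 * 35.12
c1 = 316.0800

316.0800


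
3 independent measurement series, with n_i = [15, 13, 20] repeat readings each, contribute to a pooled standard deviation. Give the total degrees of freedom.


nu = sum_i (n_i - 1)
nu = ((15 - 1) + (13 - 1) + (20 - 1))
nu = 14 + 12 + 19
nu = 45

45


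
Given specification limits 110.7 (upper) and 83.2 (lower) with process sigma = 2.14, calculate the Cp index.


Cp = (USL - LSL) / (6 * sigma)
= (110.7 - 83.2) / (6 * 2.14)
= 27.5000 / 12.8400
= 2.1417

2.1417


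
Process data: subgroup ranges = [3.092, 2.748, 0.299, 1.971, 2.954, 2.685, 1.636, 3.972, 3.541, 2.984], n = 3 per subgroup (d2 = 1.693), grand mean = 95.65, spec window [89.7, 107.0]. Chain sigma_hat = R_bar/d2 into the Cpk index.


R_bar = (3.092 + 2.748 + 0.299 + 1.971 + 2.954 + 2.685 + 1.636 + 3.972 + 3.541 + 2.984) / 10 = 2.5882
sigma = R_bar / d2 = 2.5882 / 1.693 = 1.5287655
Cp = (USL - LSL)/(6*sigma) = (107.0 - 89.7)/(6*1.5287655) = 1.8861
Cpu = (107.0 - 95.65)/(3*1.5287655) = 2.4748
Cpl = (95.65 - 89.7)/(3*1.5287655) = 1.2973
Cpk = min(Cpu, Cpl) = 1.2973

1.2973


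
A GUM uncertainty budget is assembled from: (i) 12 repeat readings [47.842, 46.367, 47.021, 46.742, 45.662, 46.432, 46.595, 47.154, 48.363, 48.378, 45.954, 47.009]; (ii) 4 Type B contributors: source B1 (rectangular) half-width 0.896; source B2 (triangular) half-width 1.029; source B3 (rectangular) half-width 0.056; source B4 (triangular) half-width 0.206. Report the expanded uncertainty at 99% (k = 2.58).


mean = (47.842 + 46.367 + 47.021 + 46.742 + 45.662 + 46.432 + 46.595 + 47.154 + 48.363 + 48.378 + 45.954 + 47.009) / 12 = 46.95991667
s = sqrt(sum((x - mean)^2)/(n-1)) = 0.86910805
u_A = s / sqrt(n) = 0.86910805 / sqrt(12) = 0.25088988
u_B1 = 0.896 / sqrt(3) = 0.51730584
u_B2 = 1.029 / sqrt(6) = 0.42008749
u_B3 = 0.056 / sqrt(3) = 0.032331615
u_B4 = 0.206 / sqrt(6) = 0.084099148
uc = sqrt(0.25088988^2 + 0.51730584^2 + 0.42008749^2 + 0.032331615^2 + 0.084099148^2) = 0.71773433
U = k * uc = 2.58 * 0.71773433
U = 1.8518

1.8518


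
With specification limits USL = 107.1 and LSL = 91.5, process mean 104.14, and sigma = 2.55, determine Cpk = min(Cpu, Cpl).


Cpu = (USL - mean) / (3*sigma) = (107.1 - 104.14) / (3*2.55) = 0.3869
Cpl = (mean - LSL) / (3*sigma) = (104.14 - 91.5) / (3*2.55) = 1.6523
Cpk = min(Cpu, Cpl) = 0.3869

0.3869


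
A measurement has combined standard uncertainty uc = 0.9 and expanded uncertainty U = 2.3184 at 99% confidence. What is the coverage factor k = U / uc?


k = U / uc
k = 2.3184 / 0.9
k = 2.576

2.576


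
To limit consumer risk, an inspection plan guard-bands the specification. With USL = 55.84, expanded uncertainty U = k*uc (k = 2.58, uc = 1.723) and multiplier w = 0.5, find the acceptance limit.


U = k * uc = 2.58 * 1.723 = 4.44534
guard band g = w * U = 0.5 * 4.44534 = 2.22267
AL = USL - g = 55.84 - 2.22267
AL = 53.6173

53.6173


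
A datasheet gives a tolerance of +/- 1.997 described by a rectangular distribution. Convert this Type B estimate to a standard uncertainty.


u_B = half_width / sqrt(3)
u_B = 1.997 / 1.7320508
u_B = 1.1530

1.1530


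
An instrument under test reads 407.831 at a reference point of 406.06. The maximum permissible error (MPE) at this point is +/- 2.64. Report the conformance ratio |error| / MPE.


e = indication - reference = 407.831 - 406.06 = 1.7710
|e| = 1.7710
ratio = |e| / MPE = 1.7710 / 2.64
ratio = 0.6708

0.6708


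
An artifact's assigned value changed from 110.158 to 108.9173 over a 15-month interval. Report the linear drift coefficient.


rate = (v2 - v1) / months
= (108.9173 - 110.158) / 15
= -1.2407 / 15
= -0.0827

-0.0827


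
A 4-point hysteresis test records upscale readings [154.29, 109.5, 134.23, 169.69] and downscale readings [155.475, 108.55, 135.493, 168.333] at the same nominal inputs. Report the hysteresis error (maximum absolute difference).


|154.29 - 155.475| = 1.1850
|109.5 - 108.55| = 0.9500
|134.23 - 135.493| = 1.2630
|169.69 - 168.333| = 1.3570
hysteresis = max(diffs) = 1.3570

1.3570


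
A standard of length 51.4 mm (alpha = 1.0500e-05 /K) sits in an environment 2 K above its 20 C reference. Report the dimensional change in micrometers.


dL = L * alpha * dT
= 51.4 * 1.0500e-05 * 2
= 0.0010794 mm
dL_um = 0.0010794 * 1000 = 1.0794 um

1.0794


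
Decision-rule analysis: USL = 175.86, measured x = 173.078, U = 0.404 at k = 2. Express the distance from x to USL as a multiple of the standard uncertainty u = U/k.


u = U / k = 0.404 / 2 = 0.202
margin = |USL - x| = |175.86 - 173.078| = 2.782
z = margin / u = 2.782 / 0.202
z = 13.7723

13.7723


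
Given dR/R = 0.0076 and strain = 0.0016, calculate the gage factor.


GF = (dR/R) / epsilon
= 0.0076 / 0.0016
= 4.7500

4.7500


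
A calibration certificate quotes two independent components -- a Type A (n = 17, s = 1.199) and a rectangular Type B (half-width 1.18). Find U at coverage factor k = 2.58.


u_A = s / sqrt(n) = 1.199 / sqrt(17) = 0.29080021
u_B = half_width / sqrt(3) = 1.18 / sqrt(3) = 0.68127332
uc = sqrt(u_A^2 + u_B^2) = sqrt(0.29080021^2 + 0.68127332^2) = 0.74074159
U = k * uc = 2.58 * 0.74074159
U = 1.9111

1.9111


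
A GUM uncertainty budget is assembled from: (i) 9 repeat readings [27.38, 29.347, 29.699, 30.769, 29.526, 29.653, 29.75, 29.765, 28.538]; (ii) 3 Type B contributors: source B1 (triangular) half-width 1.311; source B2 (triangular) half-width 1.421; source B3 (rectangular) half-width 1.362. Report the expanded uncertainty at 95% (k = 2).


mean = (27.38 + 29.347 + 29.699 + 30.769 + 29.526 + 29.653 + 29.75 + 29.765 + 28.538) / 9 = 29.38077778
s = sqrt(sum((x - mean)^2)/(n-1)) = 0.9435372
u_A = s / sqrt(n) = 0.9435372 / sqrt(9) = 0.3145124
u_B1 = 1.311 / sqrt(6) = 0.53521351
u_B2 = 1.421 / sqrt(6) = 0.58012082
u_B3 = 1.362 / sqrt(3) = 0.78635107
uc = sqrt(0.3145124^2 + 0.53521351^2 + 0.58012082^2 + 0.78635107^2) = 1.1576959
U = k * uc = 2 * 1.1576959
U = 2.3154

2.3154


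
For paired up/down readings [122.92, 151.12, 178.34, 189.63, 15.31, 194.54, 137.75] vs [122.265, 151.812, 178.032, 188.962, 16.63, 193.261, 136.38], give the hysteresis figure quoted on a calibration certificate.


|122.92 - 122.265| = 0.6550
|151.12 - 151.812| = 0.6920
|178.34 - 178.032| = 0.3080
|189.63 - 188.962| = 0.6680
|15.31 - 16.63| = 1.3200
|194.54 - 193.261| = 1.2790
|137.75 - 136.38| = 1.3700
hysteresis = max(diffs) = 1.3700

1.3700


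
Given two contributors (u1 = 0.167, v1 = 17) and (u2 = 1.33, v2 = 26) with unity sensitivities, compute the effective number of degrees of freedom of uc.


uc = sqrt(u1^2 + u2^2) = sqrt(0.167^2 + 1.33^2) = 1.3404436
v_eff = uc^4 / (u1^4/v1 + u2^4/v2)
= 1.3404436^4 / (0.167^4/17 + 1.33^4/26)
= 3.2284509 / 0.12039218
v_eff = 26.8161

26.8161


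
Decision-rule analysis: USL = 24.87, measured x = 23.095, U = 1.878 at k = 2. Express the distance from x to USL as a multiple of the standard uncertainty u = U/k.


u = U / k = 1.878 / 2 = 0.939
margin = |USL - x| = |24.87 - 23.095| = 1.775
z = margin / u = 1.775 / 0.939
z = 1.8903

1.8903


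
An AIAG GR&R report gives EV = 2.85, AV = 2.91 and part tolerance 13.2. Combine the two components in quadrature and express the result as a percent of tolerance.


GRR = sqrt(EV^2 + AV^2) = sqrt(2.85^2 + 2.91^2) = 4.073156
%GRR = GRR / tol * 100 = 4.073156 / 13.2 * 100
%GRR = 30.8572

30.8572


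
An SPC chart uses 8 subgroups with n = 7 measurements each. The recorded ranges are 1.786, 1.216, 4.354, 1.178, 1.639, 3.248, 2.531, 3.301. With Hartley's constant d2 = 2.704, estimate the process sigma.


R_bar = (1.786 + 1.216 + 4.354 + 1.178 + 1.639 + 3.248 + 2.531 + 3.301) / 8
R_bar = 19.253 / 8 = 2.406625
sigma_hat = R_bar / d2 = 2.406625 / 2.704 = 0.8900

0.8900


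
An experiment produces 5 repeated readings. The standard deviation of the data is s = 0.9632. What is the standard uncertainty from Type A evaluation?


u_A = s / sqrt(n)
u_A = 0.9632 / sqrt(5)
u_A = 0.9632 / 2.236068
u_A = 0.4308

0.4308


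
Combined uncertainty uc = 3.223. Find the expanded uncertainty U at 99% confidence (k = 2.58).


U = k * uc
U = 2.58 * 3.223
U = 8.3153

8.3153


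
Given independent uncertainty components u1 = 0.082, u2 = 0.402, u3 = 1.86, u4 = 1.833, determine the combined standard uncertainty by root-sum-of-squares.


uc = sqrt(0.082^2 + 0.402^2 + 1.86^2 + 1.833^2)
uc = sqrt(6.987817)
uc = 2.6434

2.6434


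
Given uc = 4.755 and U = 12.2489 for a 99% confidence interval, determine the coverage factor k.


k = U / uc
k = 12.2489 / 4.755
k = 2.576

2.576


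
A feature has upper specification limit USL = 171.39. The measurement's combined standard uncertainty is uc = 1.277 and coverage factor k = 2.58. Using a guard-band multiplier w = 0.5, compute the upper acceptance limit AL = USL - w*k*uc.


U = k * uc = 2.58 * 1.277 = 3.29466
guard band g = w * U = 0.5 * 3.29466 = 1.64733
AL = USL - g = 171.39 - 1.64733
AL = 169.7427

169.7427


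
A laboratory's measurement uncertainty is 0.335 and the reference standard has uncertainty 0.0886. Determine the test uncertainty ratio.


TUR = u_lab / u_ref
= 0.335 / 0.0886
= 3.7810

3.7810


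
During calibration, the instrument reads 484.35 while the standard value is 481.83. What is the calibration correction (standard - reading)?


Correction = standard - reading
= 481.83 - 484.35
= -2.5200

-2.5200


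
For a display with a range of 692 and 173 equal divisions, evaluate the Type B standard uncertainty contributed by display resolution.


resolution = range / divisions
resolution = 692 / 173 = 4
u_res = resolution / (2*sqrt(3))
u_res = 4 / 3.4641016
u_res = 1.1547

1.1547


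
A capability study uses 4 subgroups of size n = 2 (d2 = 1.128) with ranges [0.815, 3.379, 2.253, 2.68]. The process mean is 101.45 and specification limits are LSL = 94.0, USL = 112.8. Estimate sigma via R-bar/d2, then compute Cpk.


R_bar = (0.815 + 3.379 + 2.253 + 2.68) / 4 = 2.28175
sigma = R_bar / d2 = 2.28175 / 1.128 = 2.022828
Cp = (USL - LSL)/(6*sigma) = (112.8 - 94.0)/(6*2.022828) = 1.5490
Cpu = (112.8 - 101.45)/(3*2.022828) = 1.8703
Cpl = (101.45 - 94.0)/(3*2.022828) = 1.2277
Cpk = min(Cpu, Cpl) = 1.2277

1.2277


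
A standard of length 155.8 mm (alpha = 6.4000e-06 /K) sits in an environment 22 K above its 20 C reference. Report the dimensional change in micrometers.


dL = L * alpha * dT
= 155.8 * 6.4000e-06 * 22
= 0.0219366 mm
dL_um = 0.0219366 * 1000 = 21.9366 um

21.9366


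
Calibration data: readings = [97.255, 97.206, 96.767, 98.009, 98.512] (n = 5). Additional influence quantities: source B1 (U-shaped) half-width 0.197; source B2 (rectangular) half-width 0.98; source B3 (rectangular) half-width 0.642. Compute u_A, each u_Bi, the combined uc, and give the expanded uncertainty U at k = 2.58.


mean = (97.255 + 97.206 + 96.767 + 98.009 + 98.512) / 5 = 97.5498
s = sqrt(sum((x - mean)^2)/(n-1)) = 0.69903054
u_A = s / sqrt(n) = 0.69903054 / sqrt(5) = 0.31261596
u_B1 = 0.197 / sqrt(2) = 0.13930004
u_B2 = 0.98 / sqrt(3) = 0.56580326
u_B3 = 0.642 / sqrt(3) = 0.37065887
uc = sqrt(0.31261596^2 + 0.13930004^2 + 0.56580326^2 + 0.37065887^2) = 0.75805974
U = k * uc = 2.58 * 0.75805974
U = 1.9558

1.9558


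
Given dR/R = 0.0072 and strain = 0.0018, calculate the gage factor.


GF = (dR/R) / epsilon
= 0.0072 / 0.0018
= 4.0000

4.0000


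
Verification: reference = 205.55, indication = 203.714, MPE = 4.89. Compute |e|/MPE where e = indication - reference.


e = indication - reference = 203.714 - 205.55 = -1.8360
|e| = 1.8360
ratio = |e| / MPE = 1.8360 / 4.89
ratio = 0.3755

0.3755


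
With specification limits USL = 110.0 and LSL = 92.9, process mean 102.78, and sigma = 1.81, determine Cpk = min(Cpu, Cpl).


Cpu = (USL - mean) / (3*sigma) = (110.0 - 102.78) / (3*1.81) = 1.3297
Cpl = (mean - LSL) / (3*sigma) = (102.78 - 92.9) / (3*1.81) = 1.8195
Cpk = min(Cpu, Cpl) = 1.3297

1.3297


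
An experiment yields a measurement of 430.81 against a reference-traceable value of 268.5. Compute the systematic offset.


Systematic error = measured - true
= 430.81 - 268.5
= 162.3100

162.3100


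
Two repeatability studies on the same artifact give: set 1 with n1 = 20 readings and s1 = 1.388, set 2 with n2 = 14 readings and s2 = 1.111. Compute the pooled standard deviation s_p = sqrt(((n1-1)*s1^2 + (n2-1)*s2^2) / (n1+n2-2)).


s_p = sqrt(((n1-1)*s1^2 + (n2-1)*s2^2) / (n1+n2-2))
numerator = (20-1)*1.388^2 + (14-1)*1.111^2 = 36.604336 + 16.046173 = 52.650509
denominator = 20 + 14 - 2 = 32
s_p^2 = 52.650509 / 32 = 1.6453284
s_p = sqrt(1.6453284) = 1.2827

1.2827


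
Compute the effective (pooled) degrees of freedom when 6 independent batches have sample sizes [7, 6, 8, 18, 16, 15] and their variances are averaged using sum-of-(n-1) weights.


nu = sum_i (n_i - 1)
nu = ((7 - 1) + (6 - 1) + (8 - 1) + (18 - 1) + (16 - 1) + (15 - 1))
nu = 6 + 5 + 7 + 17 + 15 + 14
nu = 64

64


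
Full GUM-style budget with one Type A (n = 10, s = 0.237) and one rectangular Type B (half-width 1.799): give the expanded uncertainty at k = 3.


u_A = s / sqrt(n) = 0.237 / sqrt(10) = 0.074945981
u_B = half_width / sqrt(3) = 1.799 / sqrt(3) = 1.0386531
uc = sqrt(u_A^2 + u_B^2) = sqrt(0.074945981^2 + 1.0386531^2) = 1.0413535
U = k * uc = 3 * 1.0413535
U = 3.1241

3.1241


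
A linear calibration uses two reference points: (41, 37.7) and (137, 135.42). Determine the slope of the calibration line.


slope = (y2 - y1) / (x2 - x1)
= (135.42 - 37.7) / (137 - 41)
= 97.7200 / 96
= 1.0179

1.0179


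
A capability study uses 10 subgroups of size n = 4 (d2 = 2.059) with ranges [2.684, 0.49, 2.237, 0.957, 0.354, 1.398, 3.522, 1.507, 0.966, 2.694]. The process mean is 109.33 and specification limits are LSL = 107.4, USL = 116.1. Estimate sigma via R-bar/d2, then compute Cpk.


R_bar = (2.684 + 0.49 + 2.237 + 0.957 + 0.354 + 1.398 + 3.522 + 1.507 + 0.966 + 2.694) / 10 = 1.6809
sigma = R_bar / d2 = 1.6809 / 2.059 = 0.81636717
Cp = (USL - LSL)/(6*sigma) = (116.1 - 107.4)/(6*0.81636717) = 1.7762
Cpu = (116.1 - 109.33)/(3*0.81636717) = 2.7643
Cpl = (109.33 - 107.4)/(3*0.81636717) = 0.7880
Cpk = min(Cpu, Cpl) = 0.7880

0.7880


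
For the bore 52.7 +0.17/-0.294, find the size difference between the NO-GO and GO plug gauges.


GO = nominal - lower_tol (smallest hole = maximum material condition)
GO = 52.7 - 0.294 = 52.406
NO-GO = nominal + upper_tol (largest hole = least material condition)
NO-GO = 52.7 + 0.17 = 52.87
spread = NO-GO - GO = 52.87 - 52.406 = 0.4640

0.4640


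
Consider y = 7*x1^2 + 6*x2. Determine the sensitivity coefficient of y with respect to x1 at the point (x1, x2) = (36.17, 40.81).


y = 7*x1^2 + 6*x2
dy/dx1 = 2*7*x1
Evaluate at x1 = 36.17: c1 = 14 * 36.17
c1 = 506.3800

506.3800


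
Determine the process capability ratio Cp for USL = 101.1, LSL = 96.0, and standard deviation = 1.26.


Cp = (USL - LSL) / (6 * sigma)
= (101.1 - 96.0) / (6 * 1.26)
= 5.1000 / 7.5600
= 0.6746

0.6746


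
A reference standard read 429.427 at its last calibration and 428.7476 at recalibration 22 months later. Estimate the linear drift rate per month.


rate = (v2 - v1) / months
= (428.7476 - 429.427) / 22
= -0.6794 / 22
= -0.0309

-0.0309


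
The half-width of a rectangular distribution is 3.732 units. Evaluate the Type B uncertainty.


u_B = half_width / sqrt(3)
u_B = 3.732 / 1.7320508
u_B = 2.1547

2.1547


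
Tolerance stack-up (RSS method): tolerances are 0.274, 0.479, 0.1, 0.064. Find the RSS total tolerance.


RSS = sqrt(0.274^2 + 0.479^2 + 0.1^2 + 0.064^2)
= sqrt(0.318613)
= 0.5645

0.5645


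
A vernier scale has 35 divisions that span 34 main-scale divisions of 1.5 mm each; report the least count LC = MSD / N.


LC = MSD / n_div
= 1.5 / 35
= 0.0429

0.0429


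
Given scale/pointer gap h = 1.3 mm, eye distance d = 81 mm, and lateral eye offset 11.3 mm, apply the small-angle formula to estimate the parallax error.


error = h * offset / d
= 1.3 * 11.3 / 81
= 0.1814

0.1814


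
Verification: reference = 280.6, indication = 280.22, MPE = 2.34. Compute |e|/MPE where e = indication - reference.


e = indication - reference = 280.22 - 280.6 = -0.3800
|e| = 0.3800
ratio = |e| / MPE = 0.3800 / 2.34
ratio = 0.1624

0.1624


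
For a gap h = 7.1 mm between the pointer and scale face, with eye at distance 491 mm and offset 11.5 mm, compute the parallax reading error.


error = h * offset / d
= 7.1 * 11.5 / 491
= 0.1663

0.1663


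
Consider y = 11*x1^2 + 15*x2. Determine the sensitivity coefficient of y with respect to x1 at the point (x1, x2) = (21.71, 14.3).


y = 11*x1^2 + 15*x2
dy/dx1 = 2*11*x1
Evaluate at x1 = 21.71: c1 = 22 * 21.71
c1 = 477.6200

477.6200


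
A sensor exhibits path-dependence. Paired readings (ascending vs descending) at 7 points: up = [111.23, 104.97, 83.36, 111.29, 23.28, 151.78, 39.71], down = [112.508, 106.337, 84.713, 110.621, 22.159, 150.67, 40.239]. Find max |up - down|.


|111.23 - 112.508| = 1.2780
|104.97 - 106.337| = 1.3670
|83.36 - 84.713| = 1.3530
|111.29 - 110.621| = 0.6690
|23.28 - 22.159| = 1.1210
|151.78 - 150.67| = 1.1100
|39.71 - 40.239| = 0.5290
hysteresis = max(diffs) = 1.3670

1.3670


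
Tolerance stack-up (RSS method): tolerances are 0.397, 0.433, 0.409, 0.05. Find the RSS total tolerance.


RSS = sqrt(0.397^2 + 0.433^2 + 0.409^2 + 0.05^2)
= sqrt(0.514879)
= 0.7176

0.7176


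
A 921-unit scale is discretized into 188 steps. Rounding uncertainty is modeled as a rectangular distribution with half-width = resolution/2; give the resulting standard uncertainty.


resolution = range / divisions
resolution = 921 / 188 = 4.8989362
u_res = resolution / (2*sqrt(3))
u_res = 4.8989362 / 3.4641016
u_res = 1.4142

1.4142


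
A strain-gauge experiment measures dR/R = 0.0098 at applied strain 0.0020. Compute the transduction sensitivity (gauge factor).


GF = (dR/R) / epsilon
= 0.0098 / 0.0020
= 4.9000

4.9000


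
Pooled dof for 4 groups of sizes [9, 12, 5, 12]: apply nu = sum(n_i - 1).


nu = sum_i (n_i - 1)
nu = ((9 - 1) + (12 - 1) + (5 - 1) + (12 - 1))
nu = 8 + 11 + 4 + 11
nu = 34

34


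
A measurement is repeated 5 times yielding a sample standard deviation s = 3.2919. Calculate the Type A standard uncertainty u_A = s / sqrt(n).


u_A = s / sqrt(n)
u_A = 3.2919 / sqrt(5)
u_A = 3.2919 / 2.236068
u_A = 1.4722

1.4722


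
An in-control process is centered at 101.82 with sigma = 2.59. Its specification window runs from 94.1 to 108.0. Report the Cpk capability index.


Cpu = (USL - mean) / (3*sigma) = (108.0 - 101.82) / (3*2.59) = 0.7954
Cpl = (mean - LSL) / (3*sigma) = (101.82 - 94.1) / (3*2.59) = 0.9936
Cpk = min(Cpu, Cpl) = 0.7954

0.7954


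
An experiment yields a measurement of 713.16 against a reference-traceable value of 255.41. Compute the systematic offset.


Systematic error = measured - true
= 713.16 - 255.41
= 457.7500

457.7500


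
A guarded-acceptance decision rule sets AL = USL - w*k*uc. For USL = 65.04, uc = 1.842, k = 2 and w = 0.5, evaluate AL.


U = k * uc = 2 * 1.842 = 3.684
guard band g = w * U = 0.5 * 3.684 = 1.842
AL = USL - g = 65.04 - 1.842
AL = 63.1980

63.1980


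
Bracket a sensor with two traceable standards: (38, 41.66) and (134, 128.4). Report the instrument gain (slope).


slope = (y2 - y1) / (x2 - x1)
= (128.4 - 41.66) / (134 - 38)
= 86.7400 / 96
= 0.9035

0.9035


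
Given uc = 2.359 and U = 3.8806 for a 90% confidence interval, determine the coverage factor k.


k = U / uc
k = 3.8806 / 2.359
k = 1.645

1.645
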